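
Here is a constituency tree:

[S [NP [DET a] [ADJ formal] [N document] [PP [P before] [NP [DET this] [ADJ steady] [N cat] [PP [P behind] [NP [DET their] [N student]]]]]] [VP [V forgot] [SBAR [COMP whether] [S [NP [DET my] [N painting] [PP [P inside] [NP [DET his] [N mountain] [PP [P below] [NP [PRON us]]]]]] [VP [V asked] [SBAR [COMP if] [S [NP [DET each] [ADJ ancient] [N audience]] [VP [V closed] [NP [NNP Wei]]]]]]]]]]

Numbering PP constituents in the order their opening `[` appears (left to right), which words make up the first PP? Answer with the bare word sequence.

before this steady cat behind their student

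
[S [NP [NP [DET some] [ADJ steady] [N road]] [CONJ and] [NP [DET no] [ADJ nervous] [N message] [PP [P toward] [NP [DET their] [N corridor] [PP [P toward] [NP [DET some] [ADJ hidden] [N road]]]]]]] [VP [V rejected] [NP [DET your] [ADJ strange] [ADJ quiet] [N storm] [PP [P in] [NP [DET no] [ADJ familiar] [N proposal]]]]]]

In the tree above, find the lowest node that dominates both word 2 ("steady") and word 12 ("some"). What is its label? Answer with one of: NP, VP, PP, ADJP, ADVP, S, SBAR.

Word 2 lies under S → NP → NP → ADJ; word 12 lies under S → NP → NP → PP → NP → PP → NP → DET. The lowest shared node is the NP.

NP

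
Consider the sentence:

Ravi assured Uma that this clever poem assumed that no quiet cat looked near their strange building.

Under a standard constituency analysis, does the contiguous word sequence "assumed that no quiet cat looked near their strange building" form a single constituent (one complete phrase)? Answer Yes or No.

Yes

"assumed that no quiet cat looked near their strange building" is exactly the verb phrase [VP assumed that no quiet cat looked near their strange building], a complete constituent.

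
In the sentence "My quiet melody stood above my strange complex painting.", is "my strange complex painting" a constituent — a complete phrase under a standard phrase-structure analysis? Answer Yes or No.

These words form the whole noun phrase headed by "painting", so yes — one constituent.

Yes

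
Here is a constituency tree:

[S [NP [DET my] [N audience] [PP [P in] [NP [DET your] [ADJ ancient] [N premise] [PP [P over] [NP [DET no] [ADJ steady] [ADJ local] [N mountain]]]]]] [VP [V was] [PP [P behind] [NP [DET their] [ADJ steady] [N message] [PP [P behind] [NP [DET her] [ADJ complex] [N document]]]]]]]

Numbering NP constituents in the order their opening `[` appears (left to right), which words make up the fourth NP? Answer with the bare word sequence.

their steady message behind her complex document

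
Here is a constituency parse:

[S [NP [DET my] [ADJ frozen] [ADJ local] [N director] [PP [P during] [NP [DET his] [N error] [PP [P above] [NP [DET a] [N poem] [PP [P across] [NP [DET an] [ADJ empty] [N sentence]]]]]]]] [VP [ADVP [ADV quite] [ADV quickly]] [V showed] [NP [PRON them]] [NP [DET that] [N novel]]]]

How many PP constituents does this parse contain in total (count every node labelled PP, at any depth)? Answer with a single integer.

3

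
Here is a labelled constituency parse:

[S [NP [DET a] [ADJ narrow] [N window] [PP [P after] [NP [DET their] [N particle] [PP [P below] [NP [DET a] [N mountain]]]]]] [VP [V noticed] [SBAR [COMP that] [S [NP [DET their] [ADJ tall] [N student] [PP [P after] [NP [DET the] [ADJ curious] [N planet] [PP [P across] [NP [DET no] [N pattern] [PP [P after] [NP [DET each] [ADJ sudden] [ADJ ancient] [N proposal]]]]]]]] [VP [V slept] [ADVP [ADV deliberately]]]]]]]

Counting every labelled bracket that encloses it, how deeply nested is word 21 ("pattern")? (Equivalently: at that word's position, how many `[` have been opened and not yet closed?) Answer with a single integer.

10

Path from the root down to the word: S → VP → SBAR → S → NP → PP → NP → PP → NP → N. That is 10 enclosing brackets.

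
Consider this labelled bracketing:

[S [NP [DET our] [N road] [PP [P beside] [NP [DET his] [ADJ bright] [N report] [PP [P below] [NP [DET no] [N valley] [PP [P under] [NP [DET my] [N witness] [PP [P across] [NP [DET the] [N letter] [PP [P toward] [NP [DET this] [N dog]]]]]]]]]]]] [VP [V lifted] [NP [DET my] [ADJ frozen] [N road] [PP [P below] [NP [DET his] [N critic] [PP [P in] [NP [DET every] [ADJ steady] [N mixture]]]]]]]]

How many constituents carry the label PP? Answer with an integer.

The PP constituents are: [PP beside his bright report below no valley under my witness across the letter toward this dog]; [PP below no valley under my witness across the letter toward this dog]; [PP under my witness across the letter toward this dog]; [PP across the letter toward this dog]; [PP toward this dog]; [PP below his critic in every steady mixture] …. Total: 7.

7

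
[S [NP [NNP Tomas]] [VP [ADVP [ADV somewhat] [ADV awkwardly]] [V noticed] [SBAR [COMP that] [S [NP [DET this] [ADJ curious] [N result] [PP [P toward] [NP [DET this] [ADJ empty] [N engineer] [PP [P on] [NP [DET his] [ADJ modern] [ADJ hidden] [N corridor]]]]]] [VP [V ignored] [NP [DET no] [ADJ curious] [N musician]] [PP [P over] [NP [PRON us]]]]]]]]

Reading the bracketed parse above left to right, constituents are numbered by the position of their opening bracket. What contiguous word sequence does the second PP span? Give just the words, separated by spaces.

Opening `[PP` markers occur at word positions 9, 13, 22; the second of these opens the constituent [PP on his modern hidden corridor].

on his modern hidden corridor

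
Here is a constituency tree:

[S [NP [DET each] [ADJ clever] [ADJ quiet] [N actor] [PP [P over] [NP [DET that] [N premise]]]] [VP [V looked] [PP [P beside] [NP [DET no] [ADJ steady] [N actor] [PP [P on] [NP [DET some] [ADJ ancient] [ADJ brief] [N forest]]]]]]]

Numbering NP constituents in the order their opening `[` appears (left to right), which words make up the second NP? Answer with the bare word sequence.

that premise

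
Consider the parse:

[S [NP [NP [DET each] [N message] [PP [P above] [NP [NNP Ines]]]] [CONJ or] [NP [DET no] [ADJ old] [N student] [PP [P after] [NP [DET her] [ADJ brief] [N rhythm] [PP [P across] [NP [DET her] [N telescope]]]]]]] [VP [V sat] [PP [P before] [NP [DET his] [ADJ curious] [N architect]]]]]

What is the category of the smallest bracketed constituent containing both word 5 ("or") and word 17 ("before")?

S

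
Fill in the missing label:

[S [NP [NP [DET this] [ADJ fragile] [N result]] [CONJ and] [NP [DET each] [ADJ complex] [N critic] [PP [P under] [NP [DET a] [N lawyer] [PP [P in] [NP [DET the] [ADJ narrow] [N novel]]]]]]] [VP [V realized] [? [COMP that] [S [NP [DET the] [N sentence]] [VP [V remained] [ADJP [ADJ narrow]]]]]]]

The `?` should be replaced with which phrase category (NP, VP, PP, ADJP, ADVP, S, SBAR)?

SBAR

Looking at what the `?` directly dominates — COMP 'that', S — this is a subordinate clause (SBAR).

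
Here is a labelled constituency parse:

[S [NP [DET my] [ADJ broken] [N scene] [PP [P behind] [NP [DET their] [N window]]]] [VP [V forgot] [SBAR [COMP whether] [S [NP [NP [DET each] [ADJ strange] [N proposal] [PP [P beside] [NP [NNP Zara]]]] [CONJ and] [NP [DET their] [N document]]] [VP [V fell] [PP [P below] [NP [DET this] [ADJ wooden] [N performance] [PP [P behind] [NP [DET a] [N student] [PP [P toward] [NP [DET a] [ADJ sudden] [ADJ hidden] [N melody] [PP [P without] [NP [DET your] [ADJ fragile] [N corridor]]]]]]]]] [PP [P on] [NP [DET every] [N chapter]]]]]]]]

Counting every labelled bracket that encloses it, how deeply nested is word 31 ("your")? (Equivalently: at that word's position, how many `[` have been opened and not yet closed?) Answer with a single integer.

14

Counting open brackets not yet closed at "your": [S [VP [SBAR [S [VP [PP [NP [PP [NP [PP [NP [PP [NP [DET = 14.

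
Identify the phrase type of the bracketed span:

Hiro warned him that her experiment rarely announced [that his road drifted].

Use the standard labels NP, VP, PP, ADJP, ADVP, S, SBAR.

SBAR

The span is built around the complementizer "that" — a subordinate clause (SBAR).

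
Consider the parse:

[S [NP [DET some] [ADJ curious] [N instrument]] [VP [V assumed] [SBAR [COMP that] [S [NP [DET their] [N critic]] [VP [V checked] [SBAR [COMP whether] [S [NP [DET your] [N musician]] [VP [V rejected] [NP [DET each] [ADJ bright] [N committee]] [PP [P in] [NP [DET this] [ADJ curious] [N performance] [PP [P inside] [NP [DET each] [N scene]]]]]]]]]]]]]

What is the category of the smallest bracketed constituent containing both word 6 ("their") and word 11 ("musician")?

Word 6 lies under S → VP → SBAR → S → NP → DET; word 11 lies under S → VP → SBAR → S → VP → SBAR → S → NP → N. The lowest shared node is the S.

S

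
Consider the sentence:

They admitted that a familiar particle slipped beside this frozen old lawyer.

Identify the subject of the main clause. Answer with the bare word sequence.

"they" is the NP that combines with the VP headed by "admitted" to form the main clause — the subject.

they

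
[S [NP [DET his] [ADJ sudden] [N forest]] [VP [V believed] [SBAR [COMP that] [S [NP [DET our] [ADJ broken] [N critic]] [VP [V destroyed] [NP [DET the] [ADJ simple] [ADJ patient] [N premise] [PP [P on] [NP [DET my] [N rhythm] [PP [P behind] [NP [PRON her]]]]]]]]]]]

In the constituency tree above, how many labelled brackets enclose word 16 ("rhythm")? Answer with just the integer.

9

Counting open brackets not yet closed at "rhythm": [S [VP [SBAR [S [VP [NP [PP [NP [N = 9.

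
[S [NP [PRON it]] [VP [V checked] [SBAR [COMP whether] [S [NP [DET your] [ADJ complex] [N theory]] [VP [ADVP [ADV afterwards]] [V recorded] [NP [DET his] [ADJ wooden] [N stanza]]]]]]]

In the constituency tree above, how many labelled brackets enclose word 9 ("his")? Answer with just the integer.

Path from the root down to the word: S → VP → SBAR → S → VP → NP → DET. That is 7 enclosing brackets.

7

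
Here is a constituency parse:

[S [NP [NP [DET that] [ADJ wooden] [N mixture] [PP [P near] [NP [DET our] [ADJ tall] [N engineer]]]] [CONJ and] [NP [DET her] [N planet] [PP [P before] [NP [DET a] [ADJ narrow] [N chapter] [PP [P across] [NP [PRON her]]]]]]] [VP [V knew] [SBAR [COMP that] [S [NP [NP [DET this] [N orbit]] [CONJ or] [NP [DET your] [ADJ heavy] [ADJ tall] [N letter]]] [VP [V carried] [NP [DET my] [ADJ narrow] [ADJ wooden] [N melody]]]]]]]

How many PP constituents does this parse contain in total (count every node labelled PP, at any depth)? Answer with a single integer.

3

The PP constituents are: [PP near our tall engineer]; [PP before a narrow chapter across her]; [PP across her]. Total: 3.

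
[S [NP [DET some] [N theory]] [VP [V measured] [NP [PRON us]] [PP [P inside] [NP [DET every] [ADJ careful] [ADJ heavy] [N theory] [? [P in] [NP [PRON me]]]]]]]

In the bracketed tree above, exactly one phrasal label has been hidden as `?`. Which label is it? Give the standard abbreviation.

The `?` node immediately contains: P 'in', NP. That is the internal structure of a prepositional phrase, so the label is PP.

PP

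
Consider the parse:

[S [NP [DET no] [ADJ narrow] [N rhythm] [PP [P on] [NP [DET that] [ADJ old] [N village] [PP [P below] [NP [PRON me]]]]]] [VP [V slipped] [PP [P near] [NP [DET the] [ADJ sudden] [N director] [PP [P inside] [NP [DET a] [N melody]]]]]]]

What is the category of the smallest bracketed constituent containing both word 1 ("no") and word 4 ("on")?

NP

Word 1 lies under S → NP → DET; word 4 lies under S → NP → PP → P. The lowest shared node is the NP.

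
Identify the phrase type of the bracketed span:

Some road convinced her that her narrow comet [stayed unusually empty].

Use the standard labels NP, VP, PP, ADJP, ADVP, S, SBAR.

VP

"stayed" is the head of the bracketed span, so the span is a verb phrase: VP.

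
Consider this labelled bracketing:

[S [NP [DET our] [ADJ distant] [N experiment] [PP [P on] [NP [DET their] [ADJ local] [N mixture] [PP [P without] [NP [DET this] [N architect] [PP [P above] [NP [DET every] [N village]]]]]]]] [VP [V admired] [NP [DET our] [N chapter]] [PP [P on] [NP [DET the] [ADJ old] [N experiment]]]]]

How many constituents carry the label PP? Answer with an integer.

4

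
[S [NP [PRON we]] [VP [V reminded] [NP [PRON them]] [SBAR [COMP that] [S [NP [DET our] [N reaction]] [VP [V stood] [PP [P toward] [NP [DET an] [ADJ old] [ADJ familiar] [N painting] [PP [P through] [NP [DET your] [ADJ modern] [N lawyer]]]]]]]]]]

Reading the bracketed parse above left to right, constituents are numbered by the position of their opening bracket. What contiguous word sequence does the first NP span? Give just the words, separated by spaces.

Opening `[NP` markers occur at word positions 1, 3, 5, 9, 14; the first of these opens the constituent [NP we].

we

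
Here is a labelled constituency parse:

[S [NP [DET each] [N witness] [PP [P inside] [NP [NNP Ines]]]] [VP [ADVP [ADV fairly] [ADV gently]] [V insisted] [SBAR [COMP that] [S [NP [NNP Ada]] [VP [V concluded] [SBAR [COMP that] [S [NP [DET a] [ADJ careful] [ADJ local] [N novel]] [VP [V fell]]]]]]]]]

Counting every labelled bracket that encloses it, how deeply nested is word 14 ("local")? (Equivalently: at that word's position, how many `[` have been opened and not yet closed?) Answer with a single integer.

9

Path from the root down to the word: S → VP → SBAR → S → VP → SBAR → S → NP → ADJ. That is 9 enclosing brackets.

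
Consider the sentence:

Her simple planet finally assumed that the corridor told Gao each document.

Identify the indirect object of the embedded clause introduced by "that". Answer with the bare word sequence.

The verb of the embedded clause introduced by "that" is "told"; its indirect object is the NP "Gao".

Gao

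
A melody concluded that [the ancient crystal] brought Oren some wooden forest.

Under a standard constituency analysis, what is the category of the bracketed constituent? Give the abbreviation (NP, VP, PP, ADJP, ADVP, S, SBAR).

NP

"crystal" is the head of the bracketed span, so the span is a noun phrase: NP.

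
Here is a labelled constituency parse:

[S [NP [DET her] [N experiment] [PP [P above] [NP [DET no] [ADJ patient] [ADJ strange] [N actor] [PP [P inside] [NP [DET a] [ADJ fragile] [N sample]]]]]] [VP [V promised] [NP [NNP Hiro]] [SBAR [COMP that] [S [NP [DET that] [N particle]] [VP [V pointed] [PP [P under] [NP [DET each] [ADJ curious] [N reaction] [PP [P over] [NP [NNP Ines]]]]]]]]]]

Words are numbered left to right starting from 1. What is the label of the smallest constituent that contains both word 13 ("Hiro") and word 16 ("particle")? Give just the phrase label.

VP

The smallest bracket enclosing both words is [VP promised Hiro that that particle pointed under each curious reaction over Ines], so the label is VP.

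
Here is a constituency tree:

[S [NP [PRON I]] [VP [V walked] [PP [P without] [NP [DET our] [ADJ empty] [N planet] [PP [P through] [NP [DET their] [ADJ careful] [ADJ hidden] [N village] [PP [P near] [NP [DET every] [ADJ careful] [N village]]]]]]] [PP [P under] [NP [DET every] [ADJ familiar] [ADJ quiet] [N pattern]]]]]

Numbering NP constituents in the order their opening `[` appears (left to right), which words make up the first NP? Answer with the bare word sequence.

The NP opening brackets appear, in order, over: "I"; "our empty planet through their careful hidden village near every careful village"; "their careful hidden village near every careful village"; "every careful village"; "every familiar quiet pattern". The first one spans "I".

I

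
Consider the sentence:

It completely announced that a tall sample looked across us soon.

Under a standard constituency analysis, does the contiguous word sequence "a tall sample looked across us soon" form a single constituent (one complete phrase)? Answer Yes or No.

Yes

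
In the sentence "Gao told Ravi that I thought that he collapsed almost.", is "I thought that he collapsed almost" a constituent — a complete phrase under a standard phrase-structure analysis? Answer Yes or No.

Yes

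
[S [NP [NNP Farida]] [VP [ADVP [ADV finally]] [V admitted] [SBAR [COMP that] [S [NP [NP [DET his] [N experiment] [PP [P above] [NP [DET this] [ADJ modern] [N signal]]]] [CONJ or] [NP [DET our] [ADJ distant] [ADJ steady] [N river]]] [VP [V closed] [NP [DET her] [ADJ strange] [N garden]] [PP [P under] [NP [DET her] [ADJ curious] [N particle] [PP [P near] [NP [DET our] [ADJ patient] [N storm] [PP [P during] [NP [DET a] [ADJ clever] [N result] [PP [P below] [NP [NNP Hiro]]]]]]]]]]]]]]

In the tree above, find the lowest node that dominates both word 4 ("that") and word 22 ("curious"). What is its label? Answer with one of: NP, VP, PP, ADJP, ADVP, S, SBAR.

The smallest bracket enclosing both words is [SBAR that his experiment above this modern signal or our distant steady river closed her strange garden under her curious particle near our patient storm during a clever result below Hiro], so the label is SBAR.

SBAR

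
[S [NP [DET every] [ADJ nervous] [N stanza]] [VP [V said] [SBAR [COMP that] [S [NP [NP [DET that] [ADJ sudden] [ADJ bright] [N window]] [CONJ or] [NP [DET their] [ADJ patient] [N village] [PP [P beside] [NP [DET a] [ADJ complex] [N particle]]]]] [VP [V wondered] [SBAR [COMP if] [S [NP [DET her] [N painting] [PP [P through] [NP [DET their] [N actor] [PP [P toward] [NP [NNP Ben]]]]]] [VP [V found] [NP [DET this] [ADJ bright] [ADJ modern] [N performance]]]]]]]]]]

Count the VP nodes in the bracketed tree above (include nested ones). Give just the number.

3

The VP constituents are: [VP said that that sudden bright window or their patient village beside a complex particle wondered if her painting through their actor toward Ben found this bright modern performance]; [VP wondered if her painting through their actor toward Ben found this bright modern performance]; [VP found this bright modern performance]. Total: 3.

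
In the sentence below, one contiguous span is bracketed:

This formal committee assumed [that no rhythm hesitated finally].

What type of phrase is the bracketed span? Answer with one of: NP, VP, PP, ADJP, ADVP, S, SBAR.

SBAR

The span is built around the complementizer "that" — a subordinate clause (SBAR).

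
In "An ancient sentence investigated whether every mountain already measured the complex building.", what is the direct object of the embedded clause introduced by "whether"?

the complex building

"measured" heads the VP of the embedded clause introduced by "whether", and "the complex building" is its direct object.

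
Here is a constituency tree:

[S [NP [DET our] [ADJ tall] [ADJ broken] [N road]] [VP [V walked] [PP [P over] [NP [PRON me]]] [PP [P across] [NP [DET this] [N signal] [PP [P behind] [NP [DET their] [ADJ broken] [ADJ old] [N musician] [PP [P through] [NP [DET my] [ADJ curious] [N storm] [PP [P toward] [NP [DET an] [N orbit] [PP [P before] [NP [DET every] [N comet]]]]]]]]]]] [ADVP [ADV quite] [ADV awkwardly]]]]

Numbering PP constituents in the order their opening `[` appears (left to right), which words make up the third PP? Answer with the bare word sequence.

behind their broken old musician through my curious storm toward an orbit before every comet

Opening `[PP` markers occur at word positions 6, 8, 11, 16, 20, 23; the third of these opens the constituent [PP behind their broken old musician through my curious storm toward an orbit before every comet].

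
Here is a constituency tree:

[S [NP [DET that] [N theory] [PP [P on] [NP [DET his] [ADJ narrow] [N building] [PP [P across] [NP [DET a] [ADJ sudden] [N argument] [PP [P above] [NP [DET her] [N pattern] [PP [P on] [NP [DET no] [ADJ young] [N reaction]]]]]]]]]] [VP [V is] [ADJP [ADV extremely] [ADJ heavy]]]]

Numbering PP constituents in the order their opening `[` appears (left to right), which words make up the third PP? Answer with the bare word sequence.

above her pattern on no young reaction

Opening `[PP` markers occur at word positions 3, 7, 11, 14; the third of these opens the constituent [PP above her pattern on no young reaction].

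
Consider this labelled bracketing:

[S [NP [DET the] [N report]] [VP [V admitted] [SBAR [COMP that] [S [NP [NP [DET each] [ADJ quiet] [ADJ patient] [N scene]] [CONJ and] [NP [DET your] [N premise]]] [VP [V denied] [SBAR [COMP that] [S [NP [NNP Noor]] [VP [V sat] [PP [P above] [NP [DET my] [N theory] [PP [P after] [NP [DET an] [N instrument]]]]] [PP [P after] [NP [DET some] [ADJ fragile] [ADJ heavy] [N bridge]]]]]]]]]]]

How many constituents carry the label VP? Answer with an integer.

3

Listing each VP by its span: [VP admitted that each quiet patient scene and your premise denied that Noor sat above my theory after an instrument after some fragile heavy bridge]; [VP denied that Noor sat above my theory after an instrument after some fragile heavy bridge]; [VP sat above my theory after an instrument after some fragile heavy bridge] — that makes 3.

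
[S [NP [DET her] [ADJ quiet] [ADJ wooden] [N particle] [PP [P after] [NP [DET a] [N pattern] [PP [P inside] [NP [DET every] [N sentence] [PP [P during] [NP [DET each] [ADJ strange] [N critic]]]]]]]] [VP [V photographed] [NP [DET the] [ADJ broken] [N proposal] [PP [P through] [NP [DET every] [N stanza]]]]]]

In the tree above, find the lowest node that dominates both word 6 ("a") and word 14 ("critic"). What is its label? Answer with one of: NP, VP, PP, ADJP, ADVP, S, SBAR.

NP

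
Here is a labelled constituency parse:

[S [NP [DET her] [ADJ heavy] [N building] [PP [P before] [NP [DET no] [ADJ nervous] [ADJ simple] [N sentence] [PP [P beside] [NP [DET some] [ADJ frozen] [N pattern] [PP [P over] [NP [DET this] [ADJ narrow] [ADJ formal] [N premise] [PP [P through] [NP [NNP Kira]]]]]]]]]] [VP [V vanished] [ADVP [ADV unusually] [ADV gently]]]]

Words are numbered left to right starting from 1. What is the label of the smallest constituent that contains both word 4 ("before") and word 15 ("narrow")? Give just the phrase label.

PP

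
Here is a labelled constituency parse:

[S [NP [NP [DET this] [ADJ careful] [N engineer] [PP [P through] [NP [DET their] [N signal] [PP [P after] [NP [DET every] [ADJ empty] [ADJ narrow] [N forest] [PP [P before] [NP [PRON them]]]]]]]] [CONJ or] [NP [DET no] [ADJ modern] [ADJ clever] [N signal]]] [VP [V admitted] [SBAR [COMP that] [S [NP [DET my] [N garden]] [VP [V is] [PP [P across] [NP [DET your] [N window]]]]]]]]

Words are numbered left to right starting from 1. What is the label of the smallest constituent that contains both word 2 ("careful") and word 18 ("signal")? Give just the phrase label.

Both words fall inside [NP this careful engineer through their signal after every empty narrow forest before them or no modern clever signal] (words 1–18), and no smaller constituent contains them both. Label: NP.

NP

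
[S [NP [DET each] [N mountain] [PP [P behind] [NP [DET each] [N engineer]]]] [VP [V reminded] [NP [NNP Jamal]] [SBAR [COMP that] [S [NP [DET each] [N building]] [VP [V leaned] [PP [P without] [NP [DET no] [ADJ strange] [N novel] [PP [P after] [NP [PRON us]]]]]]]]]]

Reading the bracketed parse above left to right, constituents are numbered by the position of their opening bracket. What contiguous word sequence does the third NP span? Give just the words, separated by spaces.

Jamal

In left-to-right order the NP constituents are "each mountain behind each engineer"; "each engineer"; "Jamal"; "each building"; "no strange novel after us"; "us". Number 3 is "Jamal".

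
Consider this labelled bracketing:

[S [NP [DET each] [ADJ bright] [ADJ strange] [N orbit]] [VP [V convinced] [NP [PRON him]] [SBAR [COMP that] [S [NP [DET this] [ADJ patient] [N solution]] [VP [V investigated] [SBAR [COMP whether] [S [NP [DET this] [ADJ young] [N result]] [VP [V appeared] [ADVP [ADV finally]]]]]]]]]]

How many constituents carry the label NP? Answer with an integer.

4

Scanning left to right, an opening `[NP` appears at word positions 1, 6, 8, 13 — 4 in total.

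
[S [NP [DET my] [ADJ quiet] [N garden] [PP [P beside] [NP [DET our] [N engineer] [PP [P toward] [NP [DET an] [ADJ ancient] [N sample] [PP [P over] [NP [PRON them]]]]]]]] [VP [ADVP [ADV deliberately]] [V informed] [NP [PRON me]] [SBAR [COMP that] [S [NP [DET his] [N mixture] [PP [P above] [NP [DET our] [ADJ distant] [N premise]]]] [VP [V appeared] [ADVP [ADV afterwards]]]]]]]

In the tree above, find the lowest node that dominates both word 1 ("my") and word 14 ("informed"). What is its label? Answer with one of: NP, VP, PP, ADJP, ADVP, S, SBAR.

S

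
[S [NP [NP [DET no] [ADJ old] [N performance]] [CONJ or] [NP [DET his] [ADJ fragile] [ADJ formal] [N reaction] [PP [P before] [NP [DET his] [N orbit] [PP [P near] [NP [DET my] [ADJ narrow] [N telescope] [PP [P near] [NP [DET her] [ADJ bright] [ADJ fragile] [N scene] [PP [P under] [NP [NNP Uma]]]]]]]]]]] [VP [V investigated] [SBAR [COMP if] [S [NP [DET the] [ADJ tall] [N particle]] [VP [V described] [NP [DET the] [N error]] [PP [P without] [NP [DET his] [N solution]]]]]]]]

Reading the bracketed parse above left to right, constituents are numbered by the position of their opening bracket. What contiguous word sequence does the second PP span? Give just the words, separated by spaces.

near my narrow telescope near her bright fragile scene under Uma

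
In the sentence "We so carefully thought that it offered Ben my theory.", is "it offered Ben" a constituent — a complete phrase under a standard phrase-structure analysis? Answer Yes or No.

The smallest constituent containing the whole sequence is the clause [S it offered Ben my theory], but the sequence is only part of it — it straddles the boundary between noun phrase "it" and verb phrase "offered Ben my theory".

No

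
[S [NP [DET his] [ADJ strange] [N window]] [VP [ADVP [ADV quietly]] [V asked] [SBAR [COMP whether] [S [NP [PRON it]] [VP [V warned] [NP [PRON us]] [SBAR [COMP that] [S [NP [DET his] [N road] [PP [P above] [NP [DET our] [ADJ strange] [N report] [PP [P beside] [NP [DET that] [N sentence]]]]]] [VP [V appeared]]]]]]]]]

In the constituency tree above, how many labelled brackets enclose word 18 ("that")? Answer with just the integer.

13

The word sits inside DET, which is inside NP, inside PP, inside NP, inside PP, inside NP, inside S, inside SBAR, inside VP, inside S, inside SBAR, inside VP, inside S — 13 brackets in all.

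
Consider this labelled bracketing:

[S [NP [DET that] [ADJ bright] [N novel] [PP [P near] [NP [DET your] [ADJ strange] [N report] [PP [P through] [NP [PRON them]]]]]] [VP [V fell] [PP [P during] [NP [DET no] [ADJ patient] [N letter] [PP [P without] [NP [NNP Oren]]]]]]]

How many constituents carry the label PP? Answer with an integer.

Listing each PP by its span: [PP near your strange report through them]; [PP through them]; [PP during no patient letter without Oren]; [PP without Oren] — that makes 4.

4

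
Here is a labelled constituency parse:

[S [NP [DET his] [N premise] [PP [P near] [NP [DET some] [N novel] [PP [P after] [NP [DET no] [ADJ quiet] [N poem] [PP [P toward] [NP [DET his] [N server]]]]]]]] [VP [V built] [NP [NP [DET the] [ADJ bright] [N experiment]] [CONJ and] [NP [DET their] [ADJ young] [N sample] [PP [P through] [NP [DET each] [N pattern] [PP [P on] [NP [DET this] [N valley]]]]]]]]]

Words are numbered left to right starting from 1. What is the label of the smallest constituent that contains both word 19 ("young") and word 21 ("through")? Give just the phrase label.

NP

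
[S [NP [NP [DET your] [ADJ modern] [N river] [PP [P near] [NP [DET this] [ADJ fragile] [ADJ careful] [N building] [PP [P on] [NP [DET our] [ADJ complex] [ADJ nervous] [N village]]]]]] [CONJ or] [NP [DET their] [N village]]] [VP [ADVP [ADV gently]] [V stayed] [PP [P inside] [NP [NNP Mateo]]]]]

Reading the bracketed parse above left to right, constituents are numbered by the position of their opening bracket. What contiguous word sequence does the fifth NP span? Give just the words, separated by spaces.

their village

Opening `[NP` markers occur at word positions 1, 1, 5, 10, 15, 20; the fifth of these opens the constituent [NP their village].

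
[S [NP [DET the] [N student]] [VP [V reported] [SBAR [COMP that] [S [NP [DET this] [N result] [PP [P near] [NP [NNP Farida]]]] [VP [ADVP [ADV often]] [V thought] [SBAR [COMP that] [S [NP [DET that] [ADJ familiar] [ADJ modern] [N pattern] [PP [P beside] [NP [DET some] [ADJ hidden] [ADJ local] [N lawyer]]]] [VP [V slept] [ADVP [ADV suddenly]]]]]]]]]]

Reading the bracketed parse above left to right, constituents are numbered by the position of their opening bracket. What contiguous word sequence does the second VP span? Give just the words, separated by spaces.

often thought that that familiar modern pattern beside some hidden local lawyer slept suddenly

In left-to-right order the VP constituents are "reported that this result near Farida often thought that that familiar modern pattern beside some hidden local lawyer slept suddenly"; "often thought that that familiar modern pattern beside some hidden local lawyer slept suddenly"; "slept suddenly". Number 2 is "often thought that that familiar modern pattern beside some hidden local lawyer slept suddenly".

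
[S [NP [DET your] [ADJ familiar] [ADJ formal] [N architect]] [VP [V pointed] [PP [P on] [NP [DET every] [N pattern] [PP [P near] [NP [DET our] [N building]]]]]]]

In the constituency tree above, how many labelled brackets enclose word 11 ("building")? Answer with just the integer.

7

Path from the root down to the word: S → VP → PP → NP → PP → NP → N. That is 7 enclosing brackets.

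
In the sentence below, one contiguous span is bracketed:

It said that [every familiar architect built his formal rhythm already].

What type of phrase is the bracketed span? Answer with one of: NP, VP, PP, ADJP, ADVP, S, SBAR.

S

"built" is the head of the bracketed span, so the span is a clause: S.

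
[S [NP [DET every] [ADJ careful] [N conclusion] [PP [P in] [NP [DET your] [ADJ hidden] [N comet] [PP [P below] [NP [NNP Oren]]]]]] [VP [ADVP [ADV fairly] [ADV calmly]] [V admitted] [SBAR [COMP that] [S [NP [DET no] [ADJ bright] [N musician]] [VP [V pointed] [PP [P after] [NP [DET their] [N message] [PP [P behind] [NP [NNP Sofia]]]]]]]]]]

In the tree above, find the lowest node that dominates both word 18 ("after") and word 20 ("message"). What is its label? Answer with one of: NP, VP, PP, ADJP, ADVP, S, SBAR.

PP

Both words fall inside [PP after their message behind Sofia] (words 18–22), and no smaller constituent contains them both. Label: PP.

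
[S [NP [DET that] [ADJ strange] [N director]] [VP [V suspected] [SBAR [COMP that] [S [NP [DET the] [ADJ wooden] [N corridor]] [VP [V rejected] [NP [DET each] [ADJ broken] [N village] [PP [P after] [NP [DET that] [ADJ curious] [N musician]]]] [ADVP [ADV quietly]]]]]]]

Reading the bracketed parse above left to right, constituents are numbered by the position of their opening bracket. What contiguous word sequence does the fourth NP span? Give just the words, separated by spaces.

that curious musician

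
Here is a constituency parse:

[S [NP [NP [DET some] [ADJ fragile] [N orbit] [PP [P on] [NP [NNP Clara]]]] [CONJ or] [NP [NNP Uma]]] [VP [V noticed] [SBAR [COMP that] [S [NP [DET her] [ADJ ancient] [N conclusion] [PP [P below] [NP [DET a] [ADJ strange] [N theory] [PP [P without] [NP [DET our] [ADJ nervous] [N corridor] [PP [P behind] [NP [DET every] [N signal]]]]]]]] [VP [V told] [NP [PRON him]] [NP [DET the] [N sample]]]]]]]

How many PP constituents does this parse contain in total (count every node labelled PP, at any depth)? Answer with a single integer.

Scanning left to right, an opening `[PP` appears at word positions 4, 13, 17, 21 — 4 in total.

4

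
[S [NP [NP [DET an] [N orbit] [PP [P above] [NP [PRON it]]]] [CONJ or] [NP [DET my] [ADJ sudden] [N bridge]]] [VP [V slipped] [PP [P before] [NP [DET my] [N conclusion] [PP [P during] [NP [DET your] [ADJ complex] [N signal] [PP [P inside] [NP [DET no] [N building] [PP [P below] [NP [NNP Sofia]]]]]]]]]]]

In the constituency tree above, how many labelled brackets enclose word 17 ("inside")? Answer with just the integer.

8

Counting open brackets not yet closed at "inside": [S [VP [PP [NP [PP [NP [PP [P = 8.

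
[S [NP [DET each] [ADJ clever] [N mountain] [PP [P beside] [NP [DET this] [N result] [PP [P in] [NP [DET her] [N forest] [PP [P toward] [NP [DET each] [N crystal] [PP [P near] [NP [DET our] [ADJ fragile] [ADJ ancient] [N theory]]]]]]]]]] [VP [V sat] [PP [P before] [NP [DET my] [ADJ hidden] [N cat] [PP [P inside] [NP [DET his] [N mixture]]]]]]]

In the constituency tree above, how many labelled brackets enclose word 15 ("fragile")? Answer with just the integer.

Path from the root down to the word: S → NP → PP → NP → PP → NP → PP → NP → PP → NP → ADJ. That is 11 enclosing brackets.

11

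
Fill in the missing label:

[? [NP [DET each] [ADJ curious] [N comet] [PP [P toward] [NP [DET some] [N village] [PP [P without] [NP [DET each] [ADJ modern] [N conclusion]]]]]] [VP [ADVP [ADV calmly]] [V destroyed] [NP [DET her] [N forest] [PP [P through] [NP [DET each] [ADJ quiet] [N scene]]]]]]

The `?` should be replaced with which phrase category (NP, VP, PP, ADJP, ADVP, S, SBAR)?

A constituent whose immediate children are NP, VP is a clause: S.

S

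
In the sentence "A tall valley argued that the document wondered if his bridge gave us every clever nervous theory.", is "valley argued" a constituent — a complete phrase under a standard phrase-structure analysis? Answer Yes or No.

No

"valley" belongs to the noun phrase "a tall valley" while "argued" belongs to the verb phrase "argued that the document wondered if his bridge gave us every clever nervous theory"; a span that runs across that boundary is not a single phrase.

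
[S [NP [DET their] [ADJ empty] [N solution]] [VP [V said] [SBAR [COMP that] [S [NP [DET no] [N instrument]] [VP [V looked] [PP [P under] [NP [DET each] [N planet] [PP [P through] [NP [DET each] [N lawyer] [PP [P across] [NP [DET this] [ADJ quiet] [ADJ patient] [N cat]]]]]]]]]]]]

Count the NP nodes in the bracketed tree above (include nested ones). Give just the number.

The NP constituents are: [NP their empty solution]; [NP no instrument]; [NP each planet through each lawyer across this quiet patient cat]; [NP each lawyer across this quiet patient cat]; [NP this quiet patient cat]. Total: 5.

5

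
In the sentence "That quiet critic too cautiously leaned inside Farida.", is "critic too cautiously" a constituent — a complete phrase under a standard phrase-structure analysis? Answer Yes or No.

The sequence begins inside the noun phrase "that quiet critic" and ends inside the verb phrase "too cautiously leaned inside Farida"; it crosses a phrase boundary, so no single node in the tree spans exactly those words.

No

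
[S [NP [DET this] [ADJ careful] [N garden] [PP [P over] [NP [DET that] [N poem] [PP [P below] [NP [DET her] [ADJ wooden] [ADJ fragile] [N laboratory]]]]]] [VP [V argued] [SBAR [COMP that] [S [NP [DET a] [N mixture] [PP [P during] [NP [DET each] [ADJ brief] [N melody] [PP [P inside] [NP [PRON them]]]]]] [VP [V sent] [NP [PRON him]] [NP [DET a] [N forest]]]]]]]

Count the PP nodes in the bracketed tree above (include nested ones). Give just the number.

4

Scanning left to right, an opening `[PP` appears at word positions 4, 7, 16, 20 — 4 in total.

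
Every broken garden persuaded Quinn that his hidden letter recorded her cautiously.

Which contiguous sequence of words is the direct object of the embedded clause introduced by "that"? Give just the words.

her

Within the embedded clause introduced by "that", the direct object of "recorded" is "her".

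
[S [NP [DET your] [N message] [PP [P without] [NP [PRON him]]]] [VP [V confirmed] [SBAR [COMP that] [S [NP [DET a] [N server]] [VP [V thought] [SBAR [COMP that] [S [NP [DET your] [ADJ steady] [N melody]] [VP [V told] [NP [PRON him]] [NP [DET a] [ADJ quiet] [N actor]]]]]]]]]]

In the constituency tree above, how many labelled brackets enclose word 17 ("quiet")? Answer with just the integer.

10

Counting open brackets not yet closed at "quiet": [S [VP [SBAR [S [VP [SBAR [S [VP [NP [ADJ = 10.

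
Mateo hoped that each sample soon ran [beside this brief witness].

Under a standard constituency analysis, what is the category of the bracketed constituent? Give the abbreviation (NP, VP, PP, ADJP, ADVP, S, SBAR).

PP

"beside" is the head of the bracketed span, so the span is a prepositional phrase: PP.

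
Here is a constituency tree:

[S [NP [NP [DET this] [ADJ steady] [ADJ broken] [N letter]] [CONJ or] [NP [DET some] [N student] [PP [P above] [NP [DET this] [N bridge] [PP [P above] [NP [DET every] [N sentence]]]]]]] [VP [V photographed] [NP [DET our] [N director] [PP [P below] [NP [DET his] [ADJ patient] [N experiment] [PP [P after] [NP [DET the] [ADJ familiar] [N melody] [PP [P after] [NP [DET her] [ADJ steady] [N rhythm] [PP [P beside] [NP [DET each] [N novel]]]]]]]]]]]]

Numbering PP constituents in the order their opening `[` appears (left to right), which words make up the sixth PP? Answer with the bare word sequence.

Opening `[PP` markers occur at word positions 8, 11, 17, 21, 25, 29; the sixth of these opens the constituent [PP beside each novel].

beside each novel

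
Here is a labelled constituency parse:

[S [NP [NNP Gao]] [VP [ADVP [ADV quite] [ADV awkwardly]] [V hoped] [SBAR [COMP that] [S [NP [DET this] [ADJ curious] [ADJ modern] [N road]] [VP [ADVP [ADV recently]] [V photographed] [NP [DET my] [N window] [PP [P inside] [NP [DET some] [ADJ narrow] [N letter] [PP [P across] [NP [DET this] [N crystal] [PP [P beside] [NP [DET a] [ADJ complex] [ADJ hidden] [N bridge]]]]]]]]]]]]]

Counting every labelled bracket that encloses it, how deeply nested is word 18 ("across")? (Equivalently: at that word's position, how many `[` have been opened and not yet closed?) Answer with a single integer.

10

The word sits inside P, which is inside PP, inside NP, inside PP, inside NP, inside VP, inside S, inside SBAR, inside VP, inside S — 10 brackets in all.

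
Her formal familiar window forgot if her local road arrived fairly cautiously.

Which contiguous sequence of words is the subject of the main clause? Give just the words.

her formal familiar window

The subject of the main clause is the NP immediately before the verb "forgot": "her formal familiar window".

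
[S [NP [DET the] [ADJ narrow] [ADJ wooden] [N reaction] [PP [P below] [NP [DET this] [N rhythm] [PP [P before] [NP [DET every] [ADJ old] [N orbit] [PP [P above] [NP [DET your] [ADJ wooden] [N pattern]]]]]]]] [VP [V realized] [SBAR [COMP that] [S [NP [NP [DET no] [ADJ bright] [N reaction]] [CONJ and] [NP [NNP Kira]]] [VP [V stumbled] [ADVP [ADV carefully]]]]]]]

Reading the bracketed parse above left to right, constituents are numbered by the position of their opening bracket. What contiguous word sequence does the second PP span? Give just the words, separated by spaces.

before every old orbit above your wooden pattern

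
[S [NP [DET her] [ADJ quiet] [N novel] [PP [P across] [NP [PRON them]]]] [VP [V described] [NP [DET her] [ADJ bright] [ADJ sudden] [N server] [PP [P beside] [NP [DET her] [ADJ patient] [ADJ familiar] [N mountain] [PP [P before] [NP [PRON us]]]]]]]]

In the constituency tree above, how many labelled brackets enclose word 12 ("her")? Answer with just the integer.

6

Counting open brackets not yet closed at "her": [S [VP [NP [PP [NP [DET = 6.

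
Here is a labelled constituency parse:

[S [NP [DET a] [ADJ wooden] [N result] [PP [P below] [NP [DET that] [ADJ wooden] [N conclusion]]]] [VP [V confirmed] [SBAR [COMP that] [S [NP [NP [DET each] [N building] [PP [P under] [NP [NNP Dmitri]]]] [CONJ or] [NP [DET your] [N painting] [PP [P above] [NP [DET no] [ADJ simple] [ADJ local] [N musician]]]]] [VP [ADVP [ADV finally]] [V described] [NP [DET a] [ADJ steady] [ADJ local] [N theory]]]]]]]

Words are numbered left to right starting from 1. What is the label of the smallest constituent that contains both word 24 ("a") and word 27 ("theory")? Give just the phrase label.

NP

The smallest bracket enclosing both words is [NP a steady local theory], so the label is NP.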